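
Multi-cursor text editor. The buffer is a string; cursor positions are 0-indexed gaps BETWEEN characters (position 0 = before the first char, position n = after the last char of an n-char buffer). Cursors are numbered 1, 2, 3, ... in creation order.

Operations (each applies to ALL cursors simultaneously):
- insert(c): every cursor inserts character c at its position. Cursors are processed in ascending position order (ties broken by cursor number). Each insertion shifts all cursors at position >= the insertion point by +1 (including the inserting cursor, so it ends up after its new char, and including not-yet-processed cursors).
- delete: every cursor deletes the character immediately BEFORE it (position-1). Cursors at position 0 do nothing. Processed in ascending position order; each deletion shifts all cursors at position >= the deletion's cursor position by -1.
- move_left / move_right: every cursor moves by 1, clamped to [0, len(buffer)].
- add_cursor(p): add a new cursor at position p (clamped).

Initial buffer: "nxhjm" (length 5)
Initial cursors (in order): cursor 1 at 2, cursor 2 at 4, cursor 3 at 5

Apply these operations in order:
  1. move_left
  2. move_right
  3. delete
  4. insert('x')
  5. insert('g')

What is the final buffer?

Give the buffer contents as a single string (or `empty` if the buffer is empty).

Answer: nxghxxgg

Derivation:
After op 1 (move_left): buffer="nxhjm" (len 5), cursors c1@1 c2@3 c3@4, authorship .....
After op 2 (move_right): buffer="nxhjm" (len 5), cursors c1@2 c2@4 c3@5, authorship .....
After op 3 (delete): buffer="nh" (len 2), cursors c1@1 c2@2 c3@2, authorship ..
After op 4 (insert('x')): buffer="nxhxx" (len 5), cursors c1@2 c2@5 c3@5, authorship .1.23
After op 5 (insert('g')): buffer="nxghxxgg" (len 8), cursors c1@3 c2@8 c3@8, authorship .11.2323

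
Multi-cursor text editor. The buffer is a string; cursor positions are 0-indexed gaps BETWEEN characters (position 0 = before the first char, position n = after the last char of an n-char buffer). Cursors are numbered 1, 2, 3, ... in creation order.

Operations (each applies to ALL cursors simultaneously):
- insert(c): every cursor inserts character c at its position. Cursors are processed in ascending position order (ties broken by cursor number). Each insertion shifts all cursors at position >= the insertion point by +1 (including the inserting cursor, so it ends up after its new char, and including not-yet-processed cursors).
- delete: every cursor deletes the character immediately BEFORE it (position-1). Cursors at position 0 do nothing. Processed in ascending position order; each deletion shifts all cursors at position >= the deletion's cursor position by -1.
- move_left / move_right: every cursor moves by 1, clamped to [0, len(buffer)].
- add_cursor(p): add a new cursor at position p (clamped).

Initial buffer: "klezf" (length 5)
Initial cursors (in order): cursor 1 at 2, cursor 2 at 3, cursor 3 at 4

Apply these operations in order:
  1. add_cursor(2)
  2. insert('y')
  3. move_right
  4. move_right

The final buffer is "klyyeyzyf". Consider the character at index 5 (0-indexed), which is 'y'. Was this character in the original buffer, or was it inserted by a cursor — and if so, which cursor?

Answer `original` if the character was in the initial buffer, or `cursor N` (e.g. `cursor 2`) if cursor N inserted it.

After op 1 (add_cursor(2)): buffer="klezf" (len 5), cursors c1@2 c4@2 c2@3 c3@4, authorship .....
After op 2 (insert('y')): buffer="klyyeyzyf" (len 9), cursors c1@4 c4@4 c2@6 c3@8, authorship ..14.2.3.
After op 3 (move_right): buffer="klyyeyzyf" (len 9), cursors c1@5 c4@5 c2@7 c3@9, authorship ..14.2.3.
After op 4 (move_right): buffer="klyyeyzyf" (len 9), cursors c1@6 c4@6 c2@8 c3@9, authorship ..14.2.3.
Authorship (.=original, N=cursor N): . . 1 4 . 2 . 3 .
Index 5: author = 2

Answer: cursor 2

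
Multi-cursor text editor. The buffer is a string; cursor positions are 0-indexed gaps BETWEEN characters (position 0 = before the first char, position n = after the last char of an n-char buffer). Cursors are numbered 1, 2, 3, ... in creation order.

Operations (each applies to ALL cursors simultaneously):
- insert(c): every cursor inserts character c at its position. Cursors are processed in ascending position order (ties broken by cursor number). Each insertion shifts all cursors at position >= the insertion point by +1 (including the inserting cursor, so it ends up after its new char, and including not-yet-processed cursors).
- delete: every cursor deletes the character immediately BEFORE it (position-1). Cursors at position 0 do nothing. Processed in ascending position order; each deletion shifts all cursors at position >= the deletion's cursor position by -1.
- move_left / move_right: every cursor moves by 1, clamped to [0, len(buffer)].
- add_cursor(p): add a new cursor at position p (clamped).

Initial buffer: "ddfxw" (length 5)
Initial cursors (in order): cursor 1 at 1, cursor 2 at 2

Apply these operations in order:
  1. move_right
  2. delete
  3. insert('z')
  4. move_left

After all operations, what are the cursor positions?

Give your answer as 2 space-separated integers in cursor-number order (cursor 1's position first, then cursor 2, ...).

After op 1 (move_right): buffer="ddfxw" (len 5), cursors c1@2 c2@3, authorship .....
After op 2 (delete): buffer="dxw" (len 3), cursors c1@1 c2@1, authorship ...
After op 3 (insert('z')): buffer="dzzxw" (len 5), cursors c1@3 c2@3, authorship .12..
After op 4 (move_left): buffer="dzzxw" (len 5), cursors c1@2 c2@2, authorship .12..

Answer: 2 2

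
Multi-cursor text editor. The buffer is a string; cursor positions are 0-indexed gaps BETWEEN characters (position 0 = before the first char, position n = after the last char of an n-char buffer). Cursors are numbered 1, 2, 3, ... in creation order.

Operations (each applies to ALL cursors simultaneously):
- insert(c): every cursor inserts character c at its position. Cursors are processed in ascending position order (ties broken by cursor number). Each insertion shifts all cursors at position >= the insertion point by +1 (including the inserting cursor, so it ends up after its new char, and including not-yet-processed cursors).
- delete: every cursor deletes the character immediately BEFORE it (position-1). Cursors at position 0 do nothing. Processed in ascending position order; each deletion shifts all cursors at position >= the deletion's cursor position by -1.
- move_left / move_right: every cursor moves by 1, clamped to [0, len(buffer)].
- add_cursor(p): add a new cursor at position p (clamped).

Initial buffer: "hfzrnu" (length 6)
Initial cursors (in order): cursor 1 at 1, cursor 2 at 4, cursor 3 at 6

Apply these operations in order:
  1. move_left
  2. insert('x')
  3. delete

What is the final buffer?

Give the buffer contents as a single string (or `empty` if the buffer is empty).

Answer: hfzrnu

Derivation:
After op 1 (move_left): buffer="hfzrnu" (len 6), cursors c1@0 c2@3 c3@5, authorship ......
After op 2 (insert('x')): buffer="xhfzxrnxu" (len 9), cursors c1@1 c2@5 c3@8, authorship 1...2..3.
After op 3 (delete): buffer="hfzrnu" (len 6), cursors c1@0 c2@3 c3@5, authorship ......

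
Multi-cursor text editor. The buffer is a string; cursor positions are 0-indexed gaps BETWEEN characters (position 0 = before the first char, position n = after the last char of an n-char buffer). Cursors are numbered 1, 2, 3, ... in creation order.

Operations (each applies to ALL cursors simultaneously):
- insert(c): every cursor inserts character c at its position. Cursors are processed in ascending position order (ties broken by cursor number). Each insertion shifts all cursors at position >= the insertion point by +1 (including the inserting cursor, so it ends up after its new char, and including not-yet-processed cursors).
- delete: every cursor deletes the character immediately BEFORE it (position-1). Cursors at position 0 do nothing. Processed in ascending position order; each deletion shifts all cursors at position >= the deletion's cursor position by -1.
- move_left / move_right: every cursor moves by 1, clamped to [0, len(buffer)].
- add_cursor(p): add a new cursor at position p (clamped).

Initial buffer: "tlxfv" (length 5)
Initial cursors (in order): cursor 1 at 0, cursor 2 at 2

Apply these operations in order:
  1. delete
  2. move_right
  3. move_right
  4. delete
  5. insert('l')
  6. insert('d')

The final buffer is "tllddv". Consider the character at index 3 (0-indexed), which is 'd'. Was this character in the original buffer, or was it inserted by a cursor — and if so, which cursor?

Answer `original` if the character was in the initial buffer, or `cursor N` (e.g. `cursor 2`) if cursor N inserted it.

Answer: cursor 1

Derivation:
After op 1 (delete): buffer="txfv" (len 4), cursors c1@0 c2@1, authorship ....
After op 2 (move_right): buffer="txfv" (len 4), cursors c1@1 c2@2, authorship ....
After op 3 (move_right): buffer="txfv" (len 4), cursors c1@2 c2@3, authorship ....
After op 4 (delete): buffer="tv" (len 2), cursors c1@1 c2@1, authorship ..
After op 5 (insert('l')): buffer="tllv" (len 4), cursors c1@3 c2@3, authorship .12.
After op 6 (insert('d')): buffer="tllddv" (len 6), cursors c1@5 c2@5, authorship .1212.
Authorship (.=original, N=cursor N): . 1 2 1 2 .
Index 3: author = 1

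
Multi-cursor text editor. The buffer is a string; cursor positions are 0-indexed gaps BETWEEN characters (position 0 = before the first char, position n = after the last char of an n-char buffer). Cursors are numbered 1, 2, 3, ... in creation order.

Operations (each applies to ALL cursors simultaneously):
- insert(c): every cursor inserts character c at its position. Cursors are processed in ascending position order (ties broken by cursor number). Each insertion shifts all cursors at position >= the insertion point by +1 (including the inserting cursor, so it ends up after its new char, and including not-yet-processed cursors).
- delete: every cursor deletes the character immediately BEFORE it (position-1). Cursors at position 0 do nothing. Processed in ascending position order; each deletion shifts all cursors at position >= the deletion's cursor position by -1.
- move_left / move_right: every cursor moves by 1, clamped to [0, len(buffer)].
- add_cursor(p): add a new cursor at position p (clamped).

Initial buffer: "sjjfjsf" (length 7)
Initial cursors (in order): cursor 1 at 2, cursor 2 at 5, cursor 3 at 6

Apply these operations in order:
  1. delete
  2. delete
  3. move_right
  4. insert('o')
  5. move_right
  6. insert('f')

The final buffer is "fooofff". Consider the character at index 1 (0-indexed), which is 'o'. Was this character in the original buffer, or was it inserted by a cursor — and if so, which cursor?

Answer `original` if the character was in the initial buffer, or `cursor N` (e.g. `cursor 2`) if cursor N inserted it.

Answer: cursor 1

Derivation:
After op 1 (delete): buffer="sjff" (len 4), cursors c1@1 c2@3 c3@3, authorship ....
After op 2 (delete): buffer="f" (len 1), cursors c1@0 c2@0 c3@0, authorship .
After op 3 (move_right): buffer="f" (len 1), cursors c1@1 c2@1 c3@1, authorship .
After op 4 (insert('o')): buffer="fooo" (len 4), cursors c1@4 c2@4 c3@4, authorship .123
After op 5 (move_right): buffer="fooo" (len 4), cursors c1@4 c2@4 c3@4, authorship .123
After op 6 (insert('f')): buffer="fooofff" (len 7), cursors c1@7 c2@7 c3@7, authorship .123123
Authorship (.=original, N=cursor N): . 1 2 3 1 2 3
Index 1: author = 1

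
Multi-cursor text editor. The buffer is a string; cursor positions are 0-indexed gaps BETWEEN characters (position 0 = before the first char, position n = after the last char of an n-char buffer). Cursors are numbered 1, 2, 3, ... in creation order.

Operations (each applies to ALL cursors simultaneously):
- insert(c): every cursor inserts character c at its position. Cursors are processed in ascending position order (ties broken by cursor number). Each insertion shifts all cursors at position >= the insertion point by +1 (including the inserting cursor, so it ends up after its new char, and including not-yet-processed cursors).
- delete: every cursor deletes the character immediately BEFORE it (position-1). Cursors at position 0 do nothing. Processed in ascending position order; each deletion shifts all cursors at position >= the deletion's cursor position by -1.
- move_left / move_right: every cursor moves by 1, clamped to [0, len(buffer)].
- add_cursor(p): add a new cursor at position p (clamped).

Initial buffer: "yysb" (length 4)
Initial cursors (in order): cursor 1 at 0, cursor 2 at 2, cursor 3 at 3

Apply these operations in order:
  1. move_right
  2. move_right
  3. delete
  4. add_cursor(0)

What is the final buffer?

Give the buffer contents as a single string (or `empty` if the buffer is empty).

Answer: y

Derivation:
After op 1 (move_right): buffer="yysb" (len 4), cursors c1@1 c2@3 c3@4, authorship ....
After op 2 (move_right): buffer="yysb" (len 4), cursors c1@2 c2@4 c3@4, authorship ....
After op 3 (delete): buffer="y" (len 1), cursors c1@1 c2@1 c3@1, authorship .
After op 4 (add_cursor(0)): buffer="y" (len 1), cursors c4@0 c1@1 c2@1 c3@1, authorship .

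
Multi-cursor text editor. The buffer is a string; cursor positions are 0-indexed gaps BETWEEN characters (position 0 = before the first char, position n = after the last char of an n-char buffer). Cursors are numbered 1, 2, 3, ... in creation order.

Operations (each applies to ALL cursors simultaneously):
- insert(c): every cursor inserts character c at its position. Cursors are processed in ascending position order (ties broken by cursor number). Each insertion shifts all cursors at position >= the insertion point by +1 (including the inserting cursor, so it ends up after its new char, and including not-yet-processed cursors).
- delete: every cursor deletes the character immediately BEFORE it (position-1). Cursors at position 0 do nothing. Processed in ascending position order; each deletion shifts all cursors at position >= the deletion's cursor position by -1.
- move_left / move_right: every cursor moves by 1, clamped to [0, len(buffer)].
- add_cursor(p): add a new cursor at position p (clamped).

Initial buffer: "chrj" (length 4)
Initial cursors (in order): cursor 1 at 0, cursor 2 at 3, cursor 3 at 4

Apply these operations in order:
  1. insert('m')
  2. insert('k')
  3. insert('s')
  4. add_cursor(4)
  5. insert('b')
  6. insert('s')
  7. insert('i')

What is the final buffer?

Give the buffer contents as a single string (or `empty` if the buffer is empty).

After op 1 (insert('m')): buffer="mchrmjm" (len 7), cursors c1@1 c2@5 c3@7, authorship 1...2.3
After op 2 (insert('k')): buffer="mkchrmkjmk" (len 10), cursors c1@2 c2@7 c3@10, authorship 11...22.33
After op 3 (insert('s')): buffer="mkschrmksjmks" (len 13), cursors c1@3 c2@9 c3@13, authorship 111...222.333
After op 4 (add_cursor(4)): buffer="mkschrmksjmks" (len 13), cursors c1@3 c4@4 c2@9 c3@13, authorship 111...222.333
After op 5 (insert('b')): buffer="mksbcbhrmksbjmksb" (len 17), cursors c1@4 c4@6 c2@12 c3@17, authorship 1111.4..2222.3333
After op 6 (insert('s')): buffer="mksbscbshrmksbsjmksbs" (len 21), cursors c1@5 c4@8 c2@15 c3@21, authorship 11111.44..22222.33333
After op 7 (insert('i')): buffer="mksbsicbsihrmksbsijmksbsi" (len 25), cursors c1@6 c4@10 c2@18 c3@25, authorship 111111.444..222222.333333

Answer: mksbsicbsihrmksbsijmksbsi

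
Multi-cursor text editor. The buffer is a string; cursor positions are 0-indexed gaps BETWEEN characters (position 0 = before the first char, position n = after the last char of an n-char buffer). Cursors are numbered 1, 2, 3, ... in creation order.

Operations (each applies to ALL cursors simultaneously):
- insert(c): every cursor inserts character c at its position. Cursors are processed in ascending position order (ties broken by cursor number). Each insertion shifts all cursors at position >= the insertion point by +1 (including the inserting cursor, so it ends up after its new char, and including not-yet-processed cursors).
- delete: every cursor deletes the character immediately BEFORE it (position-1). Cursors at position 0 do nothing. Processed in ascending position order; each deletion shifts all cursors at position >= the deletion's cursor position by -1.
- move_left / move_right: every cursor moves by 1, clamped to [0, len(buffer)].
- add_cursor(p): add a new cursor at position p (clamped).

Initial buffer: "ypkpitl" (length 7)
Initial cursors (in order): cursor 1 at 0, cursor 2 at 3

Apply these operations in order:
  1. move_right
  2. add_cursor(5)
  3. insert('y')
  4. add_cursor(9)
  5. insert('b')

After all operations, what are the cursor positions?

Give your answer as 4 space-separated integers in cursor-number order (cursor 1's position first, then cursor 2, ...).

Answer: 3 8 11 13

Derivation:
After op 1 (move_right): buffer="ypkpitl" (len 7), cursors c1@1 c2@4, authorship .......
After op 2 (add_cursor(5)): buffer="ypkpitl" (len 7), cursors c1@1 c2@4 c3@5, authorship .......
After op 3 (insert('y')): buffer="yypkpyiytl" (len 10), cursors c1@2 c2@6 c3@8, authorship .1...2.3..
After op 4 (add_cursor(9)): buffer="yypkpyiytl" (len 10), cursors c1@2 c2@6 c3@8 c4@9, authorship .1...2.3..
After op 5 (insert('b')): buffer="yybpkpybiybtbl" (len 14), cursors c1@3 c2@8 c3@11 c4@13, authorship .11...22.33.4.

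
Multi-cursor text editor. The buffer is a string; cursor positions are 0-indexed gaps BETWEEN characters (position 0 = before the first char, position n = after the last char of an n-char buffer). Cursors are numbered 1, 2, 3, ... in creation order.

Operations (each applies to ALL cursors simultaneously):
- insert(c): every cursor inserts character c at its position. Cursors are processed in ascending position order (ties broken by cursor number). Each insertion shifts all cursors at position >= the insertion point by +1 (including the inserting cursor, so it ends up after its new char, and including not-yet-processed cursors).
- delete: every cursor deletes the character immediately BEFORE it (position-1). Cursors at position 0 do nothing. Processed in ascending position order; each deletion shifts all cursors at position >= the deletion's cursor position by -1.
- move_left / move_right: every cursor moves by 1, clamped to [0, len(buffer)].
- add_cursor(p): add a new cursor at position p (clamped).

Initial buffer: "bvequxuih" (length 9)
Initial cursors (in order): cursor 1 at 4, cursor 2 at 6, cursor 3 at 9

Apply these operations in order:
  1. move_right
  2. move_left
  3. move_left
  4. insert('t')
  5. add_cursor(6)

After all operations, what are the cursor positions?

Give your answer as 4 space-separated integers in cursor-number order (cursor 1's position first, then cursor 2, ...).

Answer: 4 7 10 6

Derivation:
After op 1 (move_right): buffer="bvequxuih" (len 9), cursors c1@5 c2@7 c3@9, authorship .........
After op 2 (move_left): buffer="bvequxuih" (len 9), cursors c1@4 c2@6 c3@8, authorship .........
After op 3 (move_left): buffer="bvequxuih" (len 9), cursors c1@3 c2@5 c3@7, authorship .........
After op 4 (insert('t')): buffer="bvetqutxutih" (len 12), cursors c1@4 c2@7 c3@10, authorship ...1..2..3..
After op 5 (add_cursor(6)): buffer="bvetqutxutih" (len 12), cursors c1@4 c4@6 c2@7 c3@10, authorship ...1..2..3..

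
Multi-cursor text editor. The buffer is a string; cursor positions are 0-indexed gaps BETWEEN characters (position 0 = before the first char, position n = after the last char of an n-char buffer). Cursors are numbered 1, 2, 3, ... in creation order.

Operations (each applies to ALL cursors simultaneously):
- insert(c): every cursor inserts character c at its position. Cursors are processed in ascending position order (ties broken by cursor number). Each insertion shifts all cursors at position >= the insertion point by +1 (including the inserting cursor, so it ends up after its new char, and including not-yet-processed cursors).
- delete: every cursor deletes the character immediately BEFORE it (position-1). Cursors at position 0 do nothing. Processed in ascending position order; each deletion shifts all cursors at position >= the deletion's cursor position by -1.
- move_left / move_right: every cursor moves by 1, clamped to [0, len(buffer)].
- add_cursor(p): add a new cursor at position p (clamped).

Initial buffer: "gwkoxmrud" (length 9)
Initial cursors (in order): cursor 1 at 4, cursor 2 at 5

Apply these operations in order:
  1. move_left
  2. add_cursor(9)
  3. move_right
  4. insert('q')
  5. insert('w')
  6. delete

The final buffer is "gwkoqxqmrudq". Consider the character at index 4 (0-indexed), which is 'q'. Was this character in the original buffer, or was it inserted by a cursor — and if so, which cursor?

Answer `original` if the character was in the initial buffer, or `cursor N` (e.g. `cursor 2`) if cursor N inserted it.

Answer: cursor 1

Derivation:
After op 1 (move_left): buffer="gwkoxmrud" (len 9), cursors c1@3 c2@4, authorship .........
After op 2 (add_cursor(9)): buffer="gwkoxmrud" (len 9), cursors c1@3 c2@4 c3@9, authorship .........
After op 3 (move_right): buffer="gwkoxmrud" (len 9), cursors c1@4 c2@5 c3@9, authorship .........
After op 4 (insert('q')): buffer="gwkoqxqmrudq" (len 12), cursors c1@5 c2@7 c3@12, authorship ....1.2....3
After op 5 (insert('w')): buffer="gwkoqwxqwmrudqw" (len 15), cursors c1@6 c2@9 c3@15, authorship ....11.22....33
After op 6 (delete): buffer="gwkoqxqmrudq" (len 12), cursors c1@5 c2@7 c3@12, authorship ....1.2....3
Authorship (.=original, N=cursor N): . . . . 1 . 2 . . . . 3
Index 4: author = 1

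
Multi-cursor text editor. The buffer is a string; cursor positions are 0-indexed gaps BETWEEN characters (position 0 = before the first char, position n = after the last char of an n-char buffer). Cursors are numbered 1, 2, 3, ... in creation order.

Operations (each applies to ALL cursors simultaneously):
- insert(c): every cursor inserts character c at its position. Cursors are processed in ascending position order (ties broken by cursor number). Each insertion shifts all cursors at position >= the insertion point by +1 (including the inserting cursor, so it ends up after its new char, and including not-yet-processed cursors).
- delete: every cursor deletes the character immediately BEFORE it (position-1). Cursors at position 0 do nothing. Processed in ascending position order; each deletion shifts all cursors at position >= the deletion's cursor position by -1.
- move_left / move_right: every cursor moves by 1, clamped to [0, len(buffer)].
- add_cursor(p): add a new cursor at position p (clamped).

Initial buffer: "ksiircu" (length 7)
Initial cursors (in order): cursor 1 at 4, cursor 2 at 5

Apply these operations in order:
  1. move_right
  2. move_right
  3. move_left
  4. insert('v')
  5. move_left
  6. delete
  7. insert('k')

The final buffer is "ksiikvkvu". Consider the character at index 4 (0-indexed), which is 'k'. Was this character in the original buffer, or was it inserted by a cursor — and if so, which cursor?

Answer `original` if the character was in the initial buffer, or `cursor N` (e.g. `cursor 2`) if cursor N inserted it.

Answer: cursor 1

Derivation:
After op 1 (move_right): buffer="ksiircu" (len 7), cursors c1@5 c2@6, authorship .......
After op 2 (move_right): buffer="ksiircu" (len 7), cursors c1@6 c2@7, authorship .......
After op 3 (move_left): buffer="ksiircu" (len 7), cursors c1@5 c2@6, authorship .......
After op 4 (insert('v')): buffer="ksiirvcvu" (len 9), cursors c1@6 c2@8, authorship .....1.2.
After op 5 (move_left): buffer="ksiirvcvu" (len 9), cursors c1@5 c2@7, authorship .....1.2.
After op 6 (delete): buffer="ksiivvu" (len 7), cursors c1@4 c2@5, authorship ....12.
After op 7 (insert('k')): buffer="ksiikvkvu" (len 9), cursors c1@5 c2@7, authorship ....1122.
Authorship (.=original, N=cursor N): . . . . 1 1 2 2 .
Index 4: author = 1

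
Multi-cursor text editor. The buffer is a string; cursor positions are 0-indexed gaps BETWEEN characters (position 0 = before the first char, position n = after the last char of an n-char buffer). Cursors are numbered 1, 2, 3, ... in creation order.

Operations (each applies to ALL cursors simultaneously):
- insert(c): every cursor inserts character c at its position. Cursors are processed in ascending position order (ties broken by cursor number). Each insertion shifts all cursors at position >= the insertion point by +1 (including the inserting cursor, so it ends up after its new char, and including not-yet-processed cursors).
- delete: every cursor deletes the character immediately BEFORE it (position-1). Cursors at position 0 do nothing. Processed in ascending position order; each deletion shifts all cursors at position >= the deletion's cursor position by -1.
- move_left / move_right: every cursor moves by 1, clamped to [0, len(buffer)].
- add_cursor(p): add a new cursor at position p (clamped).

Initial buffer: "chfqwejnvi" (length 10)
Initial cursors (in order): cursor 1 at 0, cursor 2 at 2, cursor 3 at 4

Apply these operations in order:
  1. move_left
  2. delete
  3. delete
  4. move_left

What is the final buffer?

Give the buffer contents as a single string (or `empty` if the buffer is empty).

Answer: qwejnvi

Derivation:
After op 1 (move_left): buffer="chfqwejnvi" (len 10), cursors c1@0 c2@1 c3@3, authorship ..........
After op 2 (delete): buffer="hqwejnvi" (len 8), cursors c1@0 c2@0 c3@1, authorship ........
After op 3 (delete): buffer="qwejnvi" (len 7), cursors c1@0 c2@0 c3@0, authorship .......
After op 4 (move_left): buffer="qwejnvi" (len 7), cursors c1@0 c2@0 c3@0, authorship .......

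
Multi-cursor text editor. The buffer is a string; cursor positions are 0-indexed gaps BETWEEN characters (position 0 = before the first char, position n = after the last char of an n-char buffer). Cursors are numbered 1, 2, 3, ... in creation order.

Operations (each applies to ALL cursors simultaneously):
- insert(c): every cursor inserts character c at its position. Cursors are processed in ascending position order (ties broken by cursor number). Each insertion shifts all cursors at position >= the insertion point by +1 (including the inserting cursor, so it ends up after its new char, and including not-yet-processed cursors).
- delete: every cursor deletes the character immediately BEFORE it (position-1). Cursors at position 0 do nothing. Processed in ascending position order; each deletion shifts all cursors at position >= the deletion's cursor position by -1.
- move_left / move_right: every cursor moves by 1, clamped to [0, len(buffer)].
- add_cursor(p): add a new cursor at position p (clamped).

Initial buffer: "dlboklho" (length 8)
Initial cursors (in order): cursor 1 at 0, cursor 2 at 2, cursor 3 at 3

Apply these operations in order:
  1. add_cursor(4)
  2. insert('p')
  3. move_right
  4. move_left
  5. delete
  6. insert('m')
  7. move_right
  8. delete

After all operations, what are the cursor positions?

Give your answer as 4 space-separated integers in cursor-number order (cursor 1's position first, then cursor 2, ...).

After op 1 (add_cursor(4)): buffer="dlboklho" (len 8), cursors c1@0 c2@2 c3@3 c4@4, authorship ........
After op 2 (insert('p')): buffer="pdlpbpopklho" (len 12), cursors c1@1 c2@4 c3@6 c4@8, authorship 1..2.3.4....
After op 3 (move_right): buffer="pdlpbpopklho" (len 12), cursors c1@2 c2@5 c3@7 c4@9, authorship 1..2.3.4....
After op 4 (move_left): buffer="pdlpbpopklho" (len 12), cursors c1@1 c2@4 c3@6 c4@8, authorship 1..2.3.4....
After op 5 (delete): buffer="dlboklho" (len 8), cursors c1@0 c2@2 c3@3 c4@4, authorship ........
After op 6 (insert('m')): buffer="mdlmbmomklho" (len 12), cursors c1@1 c2@4 c3@6 c4@8, authorship 1..2.3.4....
After op 7 (move_right): buffer="mdlmbmomklho" (len 12), cursors c1@2 c2@5 c3@7 c4@9, authorship 1..2.3.4....
After op 8 (delete): buffer="mlmmmlho" (len 8), cursors c1@1 c2@3 c3@4 c4@5, authorship 1.234...

Answer: 1 3 4 5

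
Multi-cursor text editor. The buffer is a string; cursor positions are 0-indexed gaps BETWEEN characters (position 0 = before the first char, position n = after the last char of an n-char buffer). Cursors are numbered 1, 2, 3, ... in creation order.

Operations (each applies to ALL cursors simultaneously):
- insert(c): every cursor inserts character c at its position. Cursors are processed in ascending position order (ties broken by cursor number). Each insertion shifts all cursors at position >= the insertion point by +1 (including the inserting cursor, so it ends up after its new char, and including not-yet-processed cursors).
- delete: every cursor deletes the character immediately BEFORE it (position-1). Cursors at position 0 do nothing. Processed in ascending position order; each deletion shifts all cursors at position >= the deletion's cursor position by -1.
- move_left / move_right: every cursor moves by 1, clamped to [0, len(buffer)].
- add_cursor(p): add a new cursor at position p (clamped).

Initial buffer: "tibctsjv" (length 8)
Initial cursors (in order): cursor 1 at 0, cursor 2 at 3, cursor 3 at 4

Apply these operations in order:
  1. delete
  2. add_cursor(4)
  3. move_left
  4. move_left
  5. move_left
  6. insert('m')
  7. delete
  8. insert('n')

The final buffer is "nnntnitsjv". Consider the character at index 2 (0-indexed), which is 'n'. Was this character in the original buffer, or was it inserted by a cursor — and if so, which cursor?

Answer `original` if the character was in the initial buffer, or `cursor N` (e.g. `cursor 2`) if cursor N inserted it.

Answer: cursor 3

Derivation:
After op 1 (delete): buffer="titsjv" (len 6), cursors c1@0 c2@2 c3@2, authorship ......
After op 2 (add_cursor(4)): buffer="titsjv" (len 6), cursors c1@0 c2@2 c3@2 c4@4, authorship ......
After op 3 (move_left): buffer="titsjv" (len 6), cursors c1@0 c2@1 c3@1 c4@3, authorship ......
After op 4 (move_left): buffer="titsjv" (len 6), cursors c1@0 c2@0 c3@0 c4@2, authorship ......
After op 5 (move_left): buffer="titsjv" (len 6), cursors c1@0 c2@0 c3@0 c4@1, authorship ......
After op 6 (insert('m')): buffer="mmmtmitsjv" (len 10), cursors c1@3 c2@3 c3@3 c4@5, authorship 123.4.....
After op 7 (delete): buffer="titsjv" (len 6), cursors c1@0 c2@0 c3@0 c4@1, authorship ......
After op 8 (insert('n')): buffer="nnntnitsjv" (len 10), cursors c1@3 c2@3 c3@3 c4@5, authorship 123.4.....
Authorship (.=original, N=cursor N): 1 2 3 . 4 . . . . .
Index 2: author = 3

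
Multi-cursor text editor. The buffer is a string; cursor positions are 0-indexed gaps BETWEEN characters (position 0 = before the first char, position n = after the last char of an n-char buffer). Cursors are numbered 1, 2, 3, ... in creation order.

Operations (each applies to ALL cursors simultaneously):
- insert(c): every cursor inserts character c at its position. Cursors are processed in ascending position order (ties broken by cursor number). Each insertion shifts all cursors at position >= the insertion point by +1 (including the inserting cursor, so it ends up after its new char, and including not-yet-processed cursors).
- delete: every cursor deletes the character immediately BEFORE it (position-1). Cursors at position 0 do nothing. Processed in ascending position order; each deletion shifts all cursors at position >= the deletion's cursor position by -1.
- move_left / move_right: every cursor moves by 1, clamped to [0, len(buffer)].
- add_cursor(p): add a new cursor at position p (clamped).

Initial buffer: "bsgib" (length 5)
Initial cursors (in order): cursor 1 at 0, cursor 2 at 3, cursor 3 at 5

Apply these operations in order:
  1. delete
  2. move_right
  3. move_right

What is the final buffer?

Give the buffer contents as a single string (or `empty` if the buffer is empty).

Answer: bsi

Derivation:
After op 1 (delete): buffer="bsi" (len 3), cursors c1@0 c2@2 c3@3, authorship ...
After op 2 (move_right): buffer="bsi" (len 3), cursors c1@1 c2@3 c3@3, authorship ...
After op 3 (move_right): buffer="bsi" (len 3), cursors c1@2 c2@3 c3@3, authorship ...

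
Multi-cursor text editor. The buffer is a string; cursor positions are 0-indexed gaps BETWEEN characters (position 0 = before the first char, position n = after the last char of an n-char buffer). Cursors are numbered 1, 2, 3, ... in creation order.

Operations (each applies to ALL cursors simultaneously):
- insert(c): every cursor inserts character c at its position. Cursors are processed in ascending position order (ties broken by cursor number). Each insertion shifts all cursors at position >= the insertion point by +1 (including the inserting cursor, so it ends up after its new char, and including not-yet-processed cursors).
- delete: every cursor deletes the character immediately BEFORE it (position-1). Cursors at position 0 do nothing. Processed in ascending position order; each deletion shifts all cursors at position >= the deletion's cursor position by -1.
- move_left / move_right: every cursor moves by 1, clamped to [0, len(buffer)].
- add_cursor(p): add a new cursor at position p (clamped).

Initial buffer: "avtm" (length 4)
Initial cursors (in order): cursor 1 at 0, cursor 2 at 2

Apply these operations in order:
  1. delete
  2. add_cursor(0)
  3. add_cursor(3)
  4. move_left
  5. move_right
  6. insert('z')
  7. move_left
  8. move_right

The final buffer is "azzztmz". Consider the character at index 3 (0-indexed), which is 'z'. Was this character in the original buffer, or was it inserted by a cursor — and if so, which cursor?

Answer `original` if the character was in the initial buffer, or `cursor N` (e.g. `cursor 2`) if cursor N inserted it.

After op 1 (delete): buffer="atm" (len 3), cursors c1@0 c2@1, authorship ...
After op 2 (add_cursor(0)): buffer="atm" (len 3), cursors c1@0 c3@0 c2@1, authorship ...
After op 3 (add_cursor(3)): buffer="atm" (len 3), cursors c1@0 c3@0 c2@1 c4@3, authorship ...
After op 4 (move_left): buffer="atm" (len 3), cursors c1@0 c2@0 c3@0 c4@2, authorship ...
After op 5 (move_right): buffer="atm" (len 3), cursors c1@1 c2@1 c3@1 c4@3, authorship ...
After op 6 (insert('z')): buffer="azzztmz" (len 7), cursors c1@4 c2@4 c3@4 c4@7, authorship .123..4
After op 7 (move_left): buffer="azzztmz" (len 7), cursors c1@3 c2@3 c3@3 c4@6, authorship .123..4
After op 8 (move_right): buffer="azzztmz" (len 7), cursors c1@4 c2@4 c3@4 c4@7, authorship .123..4
Authorship (.=original, N=cursor N): . 1 2 3 . . 4
Index 3: author = 3

Answer: cursor 3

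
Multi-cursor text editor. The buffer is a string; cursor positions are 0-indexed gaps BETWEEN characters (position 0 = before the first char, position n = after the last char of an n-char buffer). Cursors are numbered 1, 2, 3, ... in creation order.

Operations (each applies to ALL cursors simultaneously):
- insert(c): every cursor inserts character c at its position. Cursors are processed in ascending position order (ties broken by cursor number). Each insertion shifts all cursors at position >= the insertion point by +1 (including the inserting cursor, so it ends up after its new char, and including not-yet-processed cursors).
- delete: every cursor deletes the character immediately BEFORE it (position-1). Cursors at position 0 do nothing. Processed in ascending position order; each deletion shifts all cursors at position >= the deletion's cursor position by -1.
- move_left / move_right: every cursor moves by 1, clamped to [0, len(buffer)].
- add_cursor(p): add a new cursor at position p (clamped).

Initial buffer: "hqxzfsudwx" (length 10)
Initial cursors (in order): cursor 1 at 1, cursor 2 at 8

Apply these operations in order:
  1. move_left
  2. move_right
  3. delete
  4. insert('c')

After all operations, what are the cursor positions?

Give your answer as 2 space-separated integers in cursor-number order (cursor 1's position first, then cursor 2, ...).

Answer: 1 8

Derivation:
After op 1 (move_left): buffer="hqxzfsudwx" (len 10), cursors c1@0 c2@7, authorship ..........
After op 2 (move_right): buffer="hqxzfsudwx" (len 10), cursors c1@1 c2@8, authorship ..........
After op 3 (delete): buffer="qxzfsuwx" (len 8), cursors c1@0 c2@6, authorship ........
After op 4 (insert('c')): buffer="cqxzfsucwx" (len 10), cursors c1@1 c2@8, authorship 1......2..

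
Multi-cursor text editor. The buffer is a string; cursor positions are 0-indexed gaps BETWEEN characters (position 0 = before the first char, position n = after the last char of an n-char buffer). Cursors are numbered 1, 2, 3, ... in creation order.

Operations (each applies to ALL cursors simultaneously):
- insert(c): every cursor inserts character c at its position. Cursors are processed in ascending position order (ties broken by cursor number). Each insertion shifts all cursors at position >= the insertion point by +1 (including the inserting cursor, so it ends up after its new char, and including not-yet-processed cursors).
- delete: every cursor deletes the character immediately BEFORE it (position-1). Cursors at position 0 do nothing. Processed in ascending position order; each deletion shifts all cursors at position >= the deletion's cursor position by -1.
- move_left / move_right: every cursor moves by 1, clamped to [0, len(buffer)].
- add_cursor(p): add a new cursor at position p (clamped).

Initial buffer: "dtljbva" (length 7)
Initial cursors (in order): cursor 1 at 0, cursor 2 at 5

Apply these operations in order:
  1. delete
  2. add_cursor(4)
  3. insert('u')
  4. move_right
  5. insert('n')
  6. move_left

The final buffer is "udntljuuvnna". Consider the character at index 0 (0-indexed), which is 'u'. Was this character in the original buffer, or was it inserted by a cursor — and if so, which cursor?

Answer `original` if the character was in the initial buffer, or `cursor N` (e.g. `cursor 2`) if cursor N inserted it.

Answer: cursor 1

Derivation:
After op 1 (delete): buffer="dtljva" (len 6), cursors c1@0 c2@4, authorship ......
After op 2 (add_cursor(4)): buffer="dtljva" (len 6), cursors c1@0 c2@4 c3@4, authorship ......
After op 3 (insert('u')): buffer="udtljuuva" (len 9), cursors c1@1 c2@7 c3@7, authorship 1....23..
After op 4 (move_right): buffer="udtljuuva" (len 9), cursors c1@2 c2@8 c3@8, authorship 1....23..
After op 5 (insert('n')): buffer="udntljuuvnna" (len 12), cursors c1@3 c2@11 c3@11, authorship 1.1...23.23.
After op 6 (move_left): buffer="udntljuuvnna" (len 12), cursors c1@2 c2@10 c3@10, authorship 1.1...23.23.
Authorship (.=original, N=cursor N): 1 . 1 . . . 2 3 . 2 3 .
Index 0: author = 1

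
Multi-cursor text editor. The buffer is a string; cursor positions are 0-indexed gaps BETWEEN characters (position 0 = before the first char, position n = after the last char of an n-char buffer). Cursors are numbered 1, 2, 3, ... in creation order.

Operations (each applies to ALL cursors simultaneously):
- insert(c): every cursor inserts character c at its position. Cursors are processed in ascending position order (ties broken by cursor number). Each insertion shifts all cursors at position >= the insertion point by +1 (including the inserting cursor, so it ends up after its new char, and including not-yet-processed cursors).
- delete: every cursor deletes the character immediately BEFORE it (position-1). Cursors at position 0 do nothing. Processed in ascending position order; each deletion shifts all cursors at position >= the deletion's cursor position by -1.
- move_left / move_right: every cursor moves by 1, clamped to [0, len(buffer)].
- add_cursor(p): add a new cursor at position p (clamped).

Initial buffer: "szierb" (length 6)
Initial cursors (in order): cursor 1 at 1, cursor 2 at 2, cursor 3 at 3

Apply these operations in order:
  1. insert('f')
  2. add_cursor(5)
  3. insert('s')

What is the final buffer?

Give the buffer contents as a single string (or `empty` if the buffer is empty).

After op 1 (insert('f')): buffer="sfzfiferb" (len 9), cursors c1@2 c2@4 c3@6, authorship .1.2.3...
After op 2 (add_cursor(5)): buffer="sfzfiferb" (len 9), cursors c1@2 c2@4 c4@5 c3@6, authorship .1.2.3...
After op 3 (insert('s')): buffer="sfszfsisfserb" (len 13), cursors c1@3 c2@6 c4@8 c3@10, authorship .11.22.433...

Answer: sfszfsisfserb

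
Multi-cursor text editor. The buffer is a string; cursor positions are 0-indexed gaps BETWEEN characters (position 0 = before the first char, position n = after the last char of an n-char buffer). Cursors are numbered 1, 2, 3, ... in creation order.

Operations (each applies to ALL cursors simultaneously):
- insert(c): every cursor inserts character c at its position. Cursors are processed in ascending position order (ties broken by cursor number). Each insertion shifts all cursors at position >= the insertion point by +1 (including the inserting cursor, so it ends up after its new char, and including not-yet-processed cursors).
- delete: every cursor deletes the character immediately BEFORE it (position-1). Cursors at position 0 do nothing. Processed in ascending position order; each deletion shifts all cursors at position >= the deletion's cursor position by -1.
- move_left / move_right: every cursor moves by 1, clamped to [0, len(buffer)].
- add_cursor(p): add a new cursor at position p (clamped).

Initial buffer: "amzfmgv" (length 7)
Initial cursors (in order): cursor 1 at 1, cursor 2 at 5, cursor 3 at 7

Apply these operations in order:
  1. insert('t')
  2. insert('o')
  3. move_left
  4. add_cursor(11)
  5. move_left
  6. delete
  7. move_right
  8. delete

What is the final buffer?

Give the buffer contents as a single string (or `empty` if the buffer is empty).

After op 1 (insert('t')): buffer="atmzfmtgvt" (len 10), cursors c1@2 c2@7 c3@10, authorship .1....2..3
After op 2 (insert('o')): buffer="atomzfmtogvto" (len 13), cursors c1@3 c2@9 c3@13, authorship .11....22..33
After op 3 (move_left): buffer="atomzfmtogvto" (len 13), cursors c1@2 c2@8 c3@12, authorship .11....22..33
After op 4 (add_cursor(11)): buffer="atomzfmtogvto" (len 13), cursors c1@2 c2@8 c4@11 c3@12, authorship .11....22..33
After op 5 (move_left): buffer="atomzfmtogvto" (len 13), cursors c1@1 c2@7 c4@10 c3@11, authorship .11....22..33
After op 6 (delete): buffer="tomzftoto" (len 9), cursors c1@0 c2@5 c3@7 c4@7, authorship 11...2233
After op 7 (move_right): buffer="tomzftoto" (len 9), cursors c1@1 c2@6 c3@8 c4@8, authorship 11...2233
After op 8 (delete): buffer="omzfo" (len 5), cursors c1@0 c2@4 c3@4 c4@4, authorship 1...3

Answer: omzfo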